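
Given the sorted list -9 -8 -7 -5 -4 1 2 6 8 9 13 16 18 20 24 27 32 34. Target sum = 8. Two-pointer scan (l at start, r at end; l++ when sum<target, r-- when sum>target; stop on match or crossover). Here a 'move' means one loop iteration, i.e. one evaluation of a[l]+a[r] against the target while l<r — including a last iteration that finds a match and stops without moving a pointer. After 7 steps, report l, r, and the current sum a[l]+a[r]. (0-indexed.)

l=0 r=17: -9+34=25 >8, r--
l=0 r=16: -9+32=23 >8, r--
l=0 r=15: -9+27=18 >8, r--
l=0 r=14: -9+24=15 >8, r--
l=0 r=13: -9+20=11 >8, r--
l=0 r=12: -9+18=9 >8, r--
l=0 r=11: -9+16=7 <8, l++

l=1, r=11, sum=8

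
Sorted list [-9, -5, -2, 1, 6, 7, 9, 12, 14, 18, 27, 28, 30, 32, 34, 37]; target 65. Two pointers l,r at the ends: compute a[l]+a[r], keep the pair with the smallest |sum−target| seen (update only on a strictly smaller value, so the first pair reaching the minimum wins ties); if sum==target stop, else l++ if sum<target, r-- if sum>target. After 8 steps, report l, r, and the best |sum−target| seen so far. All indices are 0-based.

l=8, r=15, best |Δ|=16

l=0 r=15: -9+37=28 d=37 *, l++
l=1 r=15: -5+37=32 d=33 *, l++
l=2 r=15: -2+37=35 d=30 *, l++
l=3 r=15: 1+37=38 d=27 *, l++
l=4 r=15: 6+37=43 d=22 *, l++
l=5 r=15: 7+37=44 d=21 *, l++
l=6 r=15: 9+37=46 d=19 *, l++
l=7 r=15: 12+37=49 d=16 *, l++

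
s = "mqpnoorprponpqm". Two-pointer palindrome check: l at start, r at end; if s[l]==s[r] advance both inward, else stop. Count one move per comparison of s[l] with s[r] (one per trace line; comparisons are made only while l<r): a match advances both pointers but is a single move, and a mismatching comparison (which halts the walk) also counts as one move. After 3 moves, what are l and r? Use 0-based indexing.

l=3, r=11

[0,14] 'm'=='m' → l++,r--
[1,13] 'q'=='q' → l++,r--
[2,12] 'p'=='p' → l++,r--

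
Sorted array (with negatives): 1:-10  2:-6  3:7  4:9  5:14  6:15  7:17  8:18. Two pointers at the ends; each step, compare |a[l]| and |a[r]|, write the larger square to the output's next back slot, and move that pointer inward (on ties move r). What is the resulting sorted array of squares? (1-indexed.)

[36, 49, 81, 100, 196, 225, 289, 324]

l=1 r=8: |-10|<=|18| out[8]=324, r--
l=1 r=7: |-10|<=|17| out[7]=289, r--
l=1 r=6: |-10|<=|15| out[6]=225, r--
l=1 r=5: |-10|<=|14| out[5]=196, r--
l=1 r=4: |-10|>|9| out[4]=100, l++
l=2 r=4: |-6|<=|9| out[3]=81, r--
l=2 r=3: |-6|<=|7| out[2]=49, r--
l=2 r=2: |-6|<=|-6| out[1]=36, r--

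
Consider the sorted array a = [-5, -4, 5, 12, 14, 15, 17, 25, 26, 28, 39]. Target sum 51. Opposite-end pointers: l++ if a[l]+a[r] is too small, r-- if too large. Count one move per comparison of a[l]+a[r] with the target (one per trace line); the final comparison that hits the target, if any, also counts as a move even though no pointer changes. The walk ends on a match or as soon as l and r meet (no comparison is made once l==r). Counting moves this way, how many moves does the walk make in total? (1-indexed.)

[1,11] -5+39=34 <51 → l++
[2,11] -4+39=35 <51 → l++
[3,11] 5+39=44 <51 → l++
[4,11] 12+39=51 → found

4 moves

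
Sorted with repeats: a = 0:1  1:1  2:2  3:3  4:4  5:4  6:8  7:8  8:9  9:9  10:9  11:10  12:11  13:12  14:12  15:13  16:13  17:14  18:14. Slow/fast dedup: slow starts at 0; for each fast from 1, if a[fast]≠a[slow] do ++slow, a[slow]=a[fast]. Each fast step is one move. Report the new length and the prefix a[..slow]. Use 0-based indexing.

length 11; prefix = [1, 2, 3, 4, 8, 9, 10, 11, 12, 13, 14]

(s=0,f=1) a[fast]=1=a[slow] dup → fast++
(s=0,f=2) a[fast]=2≠a[slow]=1 write a[1]=2 → slow++,fast++
(s=1,f=3) a[fast]=3≠a[slow]=2 write a[2]=3 → slow++,fast++
(s=2,f=4) a[fast]=4≠a[slow]=3 write a[3]=4 → slow++,fast++
(s=3,f=5) a[fast]=4=a[slow] dup → fast++
(s=3,f=6) a[fast]=8≠a[slow]=4 write a[4]=8 → slow++,fast++
(s=4,f=7) a[fast]=8=a[slow] dup → fast++
(s=4,f=8) a[fast]=9≠a[slow]=8 write a[5]=9 → slow++,fast++
(s=5,f=9) a[fast]=9=a[slow] dup → fast++
(s=5,f=10) a[fast]=9=a[slow] dup → fast++
(s=5,f=11) a[fast]=10≠a[slow]=9 write a[6]=10 → slow++,fast++
(s=6,f=12) a[fast]=11≠a[slow]=10 write a[7]=11 → slow++,fast++
(s=7,f=13) a[fast]=12≠a[slow]=11 write a[8]=12 → slow++,fast++
(s=8,f=14) a[fast]=12=a[slow] dup → fast++
(s=8,f=15) a[fast]=13≠a[slow]=12 write a[9]=13 → slow++,fast++
(s=9,f=16) a[fast]=13=a[slow] dup → fast++
(s=9,f=17) a[fast]=14≠a[slow]=13 write a[10]=14 → slow++,fast++
(s=10,f=18) a[fast]=14=a[slow] dup → fast++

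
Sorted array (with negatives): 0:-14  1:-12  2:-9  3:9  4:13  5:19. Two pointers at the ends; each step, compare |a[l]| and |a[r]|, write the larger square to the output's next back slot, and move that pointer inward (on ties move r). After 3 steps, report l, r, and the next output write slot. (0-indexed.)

l=1, r=3, next write slot=2

l=0 r=5: |-14|<=|19| out[5]=361, r--
l=0 r=4: |-14|>|13| out[4]=196, l++
l=1 r=4: |-12|<=|13| out[3]=169, r--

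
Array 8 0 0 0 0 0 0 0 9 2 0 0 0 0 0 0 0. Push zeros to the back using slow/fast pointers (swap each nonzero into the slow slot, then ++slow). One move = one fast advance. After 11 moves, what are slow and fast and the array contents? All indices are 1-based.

slow=4, fast=12, a=[8, 9, 2, 0, 0, 0, 0, 0, 0, 0, 0, 0, 0, 0, 0, 0, 0]

slow=1 fast=1: a[fast]=8≠0 swap→a[1]=8, slow++,fast++
slow=2 fast=2: a[fast]=0, fast++
slow=2 fast=3: a[fast]=0, fast++
slow=2 fast=4: a[fast]=0, fast++
slow=2 fast=5: a[fast]=0, fast++
slow=2 fast=6: a[fast]=0, fast++
slow=2 fast=7: a[fast]=0, fast++
slow=2 fast=8: a[fast]=0, fast++
slow=2 fast=9: a[fast]=9≠0 swap→a[2]=9, slow++,fast++
slow=3 fast=10: a[fast]=2≠0 swap→a[3]=2, slow++,fast++
slow=4 fast=11: a[fast]=0, fast++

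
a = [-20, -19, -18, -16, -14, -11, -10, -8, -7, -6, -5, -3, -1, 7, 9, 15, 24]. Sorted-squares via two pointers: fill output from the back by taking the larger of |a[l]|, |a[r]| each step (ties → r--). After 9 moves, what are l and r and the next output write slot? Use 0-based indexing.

[0,16] |-20|<=|24| out[16]=576 → r--
[0,15] |-20|>|15| out[15]=400 → l++
[1,15] |-19|>|15| out[14]=361 → l++
[2,15] |-18|>|15| out[13]=324 → l++
[3,15] |-16|>|15| out[12]=256 → l++
[4,15] |-14|<=|15| out[11]=225 → r--
[4,14] |-14|>|9| out[10]=196 → l++
[5,14] |-11|>|9| out[9]=121 → l++
[6,14] |-10|>|9| out[8]=100 → l++

l=7, r=14, next write slot=7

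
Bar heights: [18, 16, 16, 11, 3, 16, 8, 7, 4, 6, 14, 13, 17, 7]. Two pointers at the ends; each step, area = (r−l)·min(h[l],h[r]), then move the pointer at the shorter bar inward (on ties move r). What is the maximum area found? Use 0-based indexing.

max area = 204

l=0 r=13: min(18,7)*13=91 best=91 *, r--
l=0 r=12: min(18,17)*12=204 best=204 *, r--
l=0 r=11: min(18,13)*11=143 best=204, r--
l=0 r=10: min(18,14)*10=140 best=204, r--
l=0 r=9: min(18,6)*9=54 best=204, r--
l=0 r=8: min(18,4)*8=32 best=204, r--
l=0 r=7: min(18,7)*7=49 best=204, r--
l=0 r=6: min(18,8)*6=48 best=204, r--
l=0 r=5: min(18,16)*5=80 best=204, r--
l=0 r=4: min(18,3)*4=12 best=204, r--
l=0 r=3: min(18,11)*3=33 best=204, r--
l=0 r=2: min(18,16)*2=32 best=204, r--
l=0 r=1: min(18,16)*1=16 best=204, r--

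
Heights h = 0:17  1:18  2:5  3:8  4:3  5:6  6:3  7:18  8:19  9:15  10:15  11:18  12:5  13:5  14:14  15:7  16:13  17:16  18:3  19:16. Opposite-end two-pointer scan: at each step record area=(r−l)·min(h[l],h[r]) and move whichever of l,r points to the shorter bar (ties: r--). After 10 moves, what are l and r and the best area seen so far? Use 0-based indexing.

l=1, r=10, best area=304

[0,19] min(17,16)*19=304 best=304 * → r--
[0,18] min(17,3)*18=54 best=304 → r--
[0,17] min(17,16)*17=272 best=304 → r--
[0,16] min(17,13)*16=208 best=304 → r--
[0,15] min(17,7)*15=105 best=304 → r--
[0,14] min(17,14)*14=196 best=304 → r--
[0,13] min(17,5)*13=65 best=304 → r--
[0,12] min(17,5)*12=60 best=304 → r--
[0,11] min(17,18)*11=187 best=304 → l++
[1,11] min(18,18)*10=180 best=304 → r--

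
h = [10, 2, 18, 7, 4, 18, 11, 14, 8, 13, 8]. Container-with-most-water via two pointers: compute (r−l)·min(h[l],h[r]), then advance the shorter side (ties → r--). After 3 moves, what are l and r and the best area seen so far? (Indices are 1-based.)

l=3, r=10, best area=90

l=1 r=11: min(10,8)*10=80 best=80 *, r--
l=1 r=10: min(10,13)*9=90 best=90 *, l++
l=2 r=10: min(2,13)*8=16 best=90, l++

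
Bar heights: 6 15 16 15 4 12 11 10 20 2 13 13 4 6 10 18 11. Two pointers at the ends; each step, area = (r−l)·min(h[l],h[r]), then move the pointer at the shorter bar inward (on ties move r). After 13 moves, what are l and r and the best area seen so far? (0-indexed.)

l=8, r=11, best area=210

[0,16] min(6,11)*16=96 best=96 * → l++
[1,16] min(15,11)*15=165 best=165 * → r--
[1,15] min(15,18)*14=210 best=210 * → l++
[2,15] min(16,18)*13=208 best=210 → l++
[3,15] min(15,18)*12=180 best=210 → l++
[4,15] min(4,18)*11=44 best=210 → l++
[5,15] min(12,18)*10=120 best=210 → l++
[6,15] min(11,18)*9=99 best=210 → l++
[7,15] min(10,18)*8=80 best=210 → l++
[8,15] min(20,18)*7=126 best=210 → r--
[8,14] min(20,10)*6=60 best=210 → r--
[8,13] min(20,6)*5=30 best=210 → r--
[8,12] min(20,4)*4=16 best=210 → r--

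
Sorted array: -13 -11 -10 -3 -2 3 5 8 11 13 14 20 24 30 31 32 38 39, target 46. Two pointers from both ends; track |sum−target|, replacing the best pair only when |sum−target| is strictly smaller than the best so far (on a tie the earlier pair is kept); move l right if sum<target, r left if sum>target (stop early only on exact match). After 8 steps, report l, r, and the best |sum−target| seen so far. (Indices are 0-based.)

l=0 r=17: -13+39=26 d=20 *, l++
l=1 r=17: -11+39=28 d=18 *, l++
l=2 r=17: -10+39=29 d=17 *, l++
l=3 r=17: -3+39=36 d=10 *, l++
l=4 r=17: -2+39=37 d=9 *, l++
l=5 r=17: 3+39=42 d=4 *, l++
l=6 r=17: 5+39=44 d=2 *, l++
l=7 r=17: 8+39=47 d=1 *, r--

l=7, r=16, best |Δ|=1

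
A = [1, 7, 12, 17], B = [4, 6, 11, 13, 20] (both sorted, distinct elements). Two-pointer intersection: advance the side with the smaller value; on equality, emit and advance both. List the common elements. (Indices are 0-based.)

intersection = []

i=0 j=0: 1<4, i++
i=1 j=0: 7>4, j++
i=1 j=1: 7>6, j++
i=1 j=2: 7<11, i++
i=2 j=2: 12>11, j++
i=2 j=3: 12<13, i++
i=3 j=3: 17>13, j++
i=3 j=4: 17<20, i++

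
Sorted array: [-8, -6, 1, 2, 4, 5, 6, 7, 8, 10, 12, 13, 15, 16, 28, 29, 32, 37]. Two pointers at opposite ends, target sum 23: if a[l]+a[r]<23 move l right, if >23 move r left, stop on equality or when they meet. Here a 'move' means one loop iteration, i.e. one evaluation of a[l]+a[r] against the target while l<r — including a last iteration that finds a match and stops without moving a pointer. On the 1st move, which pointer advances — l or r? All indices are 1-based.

l=1 r=18: -8+37=29 >23, r--

r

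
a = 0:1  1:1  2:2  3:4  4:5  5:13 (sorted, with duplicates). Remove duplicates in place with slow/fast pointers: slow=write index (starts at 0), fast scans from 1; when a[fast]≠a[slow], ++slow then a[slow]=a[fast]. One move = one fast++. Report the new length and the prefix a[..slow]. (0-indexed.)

length 5; prefix = [1, 2, 4, 5, 13]

slow=0 fast=1: a[fast]=1=a[slow] dup, fast++
slow=0 fast=2: a[fast]=2≠a[slow]=1 write a[1]=2, slow++,fast++
slow=1 fast=3: a[fast]=4≠a[slow]=2 write a[2]=4, slow++,fast++
slow=2 fast=4: a[fast]=5≠a[slow]=4 write a[3]=5, slow++,fast++
slow=3 fast=5: a[fast]=13≠a[slow]=5 write a[4]=13, slow++,fast++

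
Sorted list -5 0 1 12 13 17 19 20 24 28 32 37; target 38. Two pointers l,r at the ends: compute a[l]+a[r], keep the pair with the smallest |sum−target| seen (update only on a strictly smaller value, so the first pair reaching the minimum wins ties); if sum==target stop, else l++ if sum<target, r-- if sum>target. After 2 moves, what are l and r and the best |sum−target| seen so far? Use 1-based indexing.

l=3, r=12, best |Δ|=1

[1,12] -5+37=32 d=6 * → l++
[2,12] 0+37=37 d=1 * → l++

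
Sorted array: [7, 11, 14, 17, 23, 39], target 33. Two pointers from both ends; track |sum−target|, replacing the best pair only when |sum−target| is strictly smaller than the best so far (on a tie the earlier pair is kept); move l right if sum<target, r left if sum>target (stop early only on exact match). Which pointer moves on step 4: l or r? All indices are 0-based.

l

[0,5] 7+39=46 d=13 * → r--
[0,4] 7+23=30 d=3 * → l++
[1,4] 11+23=34 d=1 * → r--
[1,3] 11+17=28 d=5 → l++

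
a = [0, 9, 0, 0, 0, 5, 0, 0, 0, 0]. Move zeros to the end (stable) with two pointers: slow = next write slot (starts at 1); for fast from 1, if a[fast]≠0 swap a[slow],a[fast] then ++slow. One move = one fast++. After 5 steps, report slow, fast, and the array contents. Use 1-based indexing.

slow=2, fast=6, a=[9, 0, 0, 0, 0, 5, 0, 0, 0, 0]

(s=1,f=1) a[fast]=0 → fast++
(s=1,f=2) a[fast]=9≠0 swap→a[1]=9 → slow++,fast++
(s=2,f=3) a[fast]=0 → fast++
(s=2,f=4) a[fast]=0 → fast++
(s=2,f=5) a[fast]=0 → fast++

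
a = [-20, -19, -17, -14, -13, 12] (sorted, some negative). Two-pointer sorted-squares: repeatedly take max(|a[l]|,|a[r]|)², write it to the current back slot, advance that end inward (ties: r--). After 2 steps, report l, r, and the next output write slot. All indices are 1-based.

l=3, r=6, next write slot=4

l=1 r=6: |-20|>|12| out[6]=400, l++
l=2 r=6: |-19|>|12| out[5]=361, l++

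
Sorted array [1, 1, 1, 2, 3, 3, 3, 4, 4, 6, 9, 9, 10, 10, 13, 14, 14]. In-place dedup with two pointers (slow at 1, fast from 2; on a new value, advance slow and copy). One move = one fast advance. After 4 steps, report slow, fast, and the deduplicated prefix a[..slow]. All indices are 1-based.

(s=1,f=2) a[fast]=1=a[slow] dup → fast++
(s=1,f=3) a[fast]=1=a[slow] dup → fast++
(s=1,f=4) a[fast]=2≠a[slow]=1 write a[2]=2 → slow++,fast++
(s=2,f=5) a[fast]=3≠a[slow]=2 write a[3]=3 → slow++,fast++

slow=3, fast=6, prefix=[1, 2, 3]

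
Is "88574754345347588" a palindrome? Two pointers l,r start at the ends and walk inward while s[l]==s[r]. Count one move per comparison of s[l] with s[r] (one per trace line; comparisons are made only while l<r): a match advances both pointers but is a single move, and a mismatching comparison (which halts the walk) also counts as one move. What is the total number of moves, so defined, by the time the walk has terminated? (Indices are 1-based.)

[1,17] '8'=='8' → l++,r--
[2,16] '8'=='8' → l++,r--
[3,15] '5'=='5' → l++,r--
[4,14] '7'=='7' → l++,r--
[5,13] '4'=='4' → l++,r--
[6,12] '7'!='3' → stop

6 moves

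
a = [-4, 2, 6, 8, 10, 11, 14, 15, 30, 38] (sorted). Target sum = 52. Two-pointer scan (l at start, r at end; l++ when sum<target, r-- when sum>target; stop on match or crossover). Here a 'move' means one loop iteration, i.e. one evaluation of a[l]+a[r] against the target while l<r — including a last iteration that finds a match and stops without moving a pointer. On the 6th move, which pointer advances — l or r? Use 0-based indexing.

[0,9] -4+38=34 <52 → l++
[1,9] 2+38=40 <52 → l++
[2,9] 6+38=44 <52 → l++
[3,9] 8+38=46 <52 → l++
[4,9] 10+38=48 <52 → l++
[5,9] 11+38=49 <52 → l++

l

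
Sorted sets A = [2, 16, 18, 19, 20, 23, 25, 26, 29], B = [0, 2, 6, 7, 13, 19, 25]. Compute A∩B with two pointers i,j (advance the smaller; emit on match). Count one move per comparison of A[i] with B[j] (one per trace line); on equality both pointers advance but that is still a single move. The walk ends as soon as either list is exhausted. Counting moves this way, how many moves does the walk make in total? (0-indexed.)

11 moves

[i=0,j=0] 2>0 → j++
[i=0,j=1] 2==2 emit → i++,j++
[i=1,j=2] 16>6 → j++
[i=1,j=3] 16>7 → j++
[i=1,j=4] 16>13 → j++
[i=1,j=5] 16<19 → i++
[i=2,j=5] 18<19 → i++
[i=3,j=5] 19==19 emit → i++,j++
[i=4,j=6] 20<25 → i++
[i=5,j=6] 23<25 → i++
[i=6,j=6] 25==25 emit → i++,j++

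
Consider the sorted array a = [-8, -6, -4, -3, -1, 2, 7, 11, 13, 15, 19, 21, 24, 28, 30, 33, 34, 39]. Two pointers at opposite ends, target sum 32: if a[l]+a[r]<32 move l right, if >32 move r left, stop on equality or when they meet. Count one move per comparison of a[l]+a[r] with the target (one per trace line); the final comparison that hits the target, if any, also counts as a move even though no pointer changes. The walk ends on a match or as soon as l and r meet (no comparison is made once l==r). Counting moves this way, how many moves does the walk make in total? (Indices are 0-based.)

7 moves

l=0 r=17: -8+39=31 <32, l++
l=1 r=17: -6+39=33 >32, r--
l=1 r=16: -6+34=28 <32, l++
l=2 r=16: -4+34=30 <32, l++
l=3 r=16: -3+34=31 <32, l++
l=4 r=16: -1+34=33 >32, r--
l=4 r=15: -1+33=32, found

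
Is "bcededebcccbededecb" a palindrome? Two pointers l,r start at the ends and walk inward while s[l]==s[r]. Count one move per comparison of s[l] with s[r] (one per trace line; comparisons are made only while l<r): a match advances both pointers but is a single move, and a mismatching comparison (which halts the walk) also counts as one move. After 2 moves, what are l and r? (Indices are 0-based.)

l=0 r=18: 'b'=='b', l++,r--
l=1 r=17: 'c'=='c', l++,r--

l=2, r=16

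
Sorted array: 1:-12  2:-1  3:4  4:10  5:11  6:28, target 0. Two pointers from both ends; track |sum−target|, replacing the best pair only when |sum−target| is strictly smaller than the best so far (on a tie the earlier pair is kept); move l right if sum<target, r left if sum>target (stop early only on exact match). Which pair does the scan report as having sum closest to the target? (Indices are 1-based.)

l=1 r=6: -12+28=16 d=16 *, r--
l=1 r=5: -12+11=-1 d=1 *, l++
l=2 r=5: -1+11=10 d=10, r--
l=2 r=4: -1+10=9 d=9, r--
l=2 r=3: -1+4=3 d=3, r--

pair (-12, 11) with sum -1 (|Δ|=1)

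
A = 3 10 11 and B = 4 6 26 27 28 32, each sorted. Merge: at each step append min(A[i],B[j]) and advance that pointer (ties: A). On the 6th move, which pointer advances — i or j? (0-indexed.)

j

[i=0,j=0] A[i]=3<=B[j]=4 take 3 → i++
[i=1,j=0] A[i]=10>B[j]=4 take 4 → j++
[i=1,j=1] A[i]=10>B[j]=6 take 6 → j++
[i=1,j=2] A[i]=10<=B[j]=26 take 10 → i++
[i=2,j=2] A[i]=11<=B[j]=26 take 11 → i++
[i=3,j=2] A done, take B[j]=26 → j++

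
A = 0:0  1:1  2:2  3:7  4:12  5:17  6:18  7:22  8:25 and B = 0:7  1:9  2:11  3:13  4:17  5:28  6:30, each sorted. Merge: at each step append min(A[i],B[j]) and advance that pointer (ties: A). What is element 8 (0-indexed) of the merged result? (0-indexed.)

merged[8] = 13

i=0 j=0: A[i]=0<=B[j]=7 take 0, i++
i=1 j=0: A[i]=1<=B[j]=7 take 1, i++
i=2 j=0: A[i]=2<=B[j]=7 take 2, i++
i=3 j=0: A[i]=7<=B[j]=7 take 7, i++
i=4 j=0: A[i]=12>B[j]=7 take 7, j++
i=4 j=1: A[i]=12>B[j]=9 take 9, j++
i=4 j=2: A[i]=12>B[j]=11 take 11, j++
i=4 j=3: A[i]=12<=B[j]=13 take 12, i++
i=5 j=3: A[i]=17>B[j]=13 take 13, j++
i=5 j=4: A[i]=17<=B[j]=17 take 17, i++
i=6 j=4: A[i]=18>B[j]=17 take 17, j++
i=6 j=5: A[i]=18<=B[j]=28 take 18, i++
i=7 j=5: A[i]=22<=B[j]=28 take 22, i++
i=8 j=5: A[i]=25<=B[j]=28 take 25, i++
i=9 j=5: A done, take B[j]=28, j++
i=9 j=6: A done, take B[j]=30, j++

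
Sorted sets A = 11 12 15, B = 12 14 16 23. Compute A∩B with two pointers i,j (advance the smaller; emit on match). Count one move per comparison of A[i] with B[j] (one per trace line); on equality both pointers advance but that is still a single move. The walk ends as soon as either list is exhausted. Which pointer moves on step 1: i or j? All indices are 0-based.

i=0 j=0: 11<12, i++

i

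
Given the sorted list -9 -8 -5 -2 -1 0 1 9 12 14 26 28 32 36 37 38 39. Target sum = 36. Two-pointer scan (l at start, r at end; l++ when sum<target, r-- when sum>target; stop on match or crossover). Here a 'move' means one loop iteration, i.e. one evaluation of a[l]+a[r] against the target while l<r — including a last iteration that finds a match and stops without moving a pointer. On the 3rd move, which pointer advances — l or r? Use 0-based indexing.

l=0 r=16: -9+39=30 <36, l++
l=1 r=16: -8+39=31 <36, l++
l=2 r=16: -5+39=34 <36, l++

l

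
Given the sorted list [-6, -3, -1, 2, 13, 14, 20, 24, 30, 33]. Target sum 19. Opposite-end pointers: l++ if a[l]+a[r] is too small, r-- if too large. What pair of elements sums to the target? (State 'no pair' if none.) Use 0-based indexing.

(-1, 20)

l=0 r=9: -6+33=27 >19, r--
l=0 r=8: -6+30=24 >19, r--
l=0 r=7: -6+24=18 <19, l++
l=1 r=7: -3+24=21 >19, r--
l=1 r=6: -3+20=17 <19, l++
l=2 r=6: -1+20=19, found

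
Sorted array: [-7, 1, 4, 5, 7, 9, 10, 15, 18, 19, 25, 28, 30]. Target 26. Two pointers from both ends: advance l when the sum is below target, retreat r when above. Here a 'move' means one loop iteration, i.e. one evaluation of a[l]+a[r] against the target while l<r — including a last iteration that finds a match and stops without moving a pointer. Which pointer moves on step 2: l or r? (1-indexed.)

r

[1,13] -7+30=23 <26 → l++
[2,13] 1+30=31 >26 → r--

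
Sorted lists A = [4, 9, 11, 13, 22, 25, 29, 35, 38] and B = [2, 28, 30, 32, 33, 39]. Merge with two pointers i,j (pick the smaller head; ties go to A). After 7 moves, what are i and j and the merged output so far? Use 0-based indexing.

[i=0,j=0] A[i]=4>B[j]=2 take 2 → j++
[i=0,j=1] A[i]=4<=B[j]=28 take 4 → i++
[i=1,j=1] A[i]=9<=B[j]=28 take 9 → i++
[i=2,j=1] A[i]=11<=B[j]=28 take 11 → i++
[i=3,j=1] A[i]=13<=B[j]=28 take 13 → i++
[i=4,j=1] A[i]=22<=B[j]=28 take 22 → i++
[i=5,j=1] A[i]=25<=B[j]=28 take 25 → i++

i=6, j=1, merged so far=[2, 4, 9, 11, 13, 22, 25]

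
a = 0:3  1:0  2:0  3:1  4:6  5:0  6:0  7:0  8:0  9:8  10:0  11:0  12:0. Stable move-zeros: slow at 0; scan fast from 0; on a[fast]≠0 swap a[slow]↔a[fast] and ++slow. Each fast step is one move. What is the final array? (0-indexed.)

[3, 1, 6, 8, 0, 0, 0, 0, 0, 0, 0, 0, 0]

(s=0,f=0) a[fast]=3≠0 swap→a[0]=3 → slow++,fast++
(s=1,f=1) a[fast]=0 → fast++
(s=1,f=2) a[fast]=0 → fast++
(s=1,f=3) a[fast]=1≠0 swap→a[1]=1 → slow++,fast++
(s=2,f=4) a[fast]=6≠0 swap→a[2]=6 → slow++,fast++
(s=3,f=5) a[fast]=0 → fast++
(s=3,f=6) a[fast]=0 → fast++
(s=3,f=7) a[fast]=0 → fast++
(s=3,f=8) a[fast]=0 → fast++
(s=3,f=9) a[fast]=8≠0 swap→a[3]=8 → slow++,fast++
(s=4,f=10) a[fast]=0 → fast++
(s=4,f=11) a[fast]=0 → fast++
(s=4,f=12) a[fast]=0 → fast++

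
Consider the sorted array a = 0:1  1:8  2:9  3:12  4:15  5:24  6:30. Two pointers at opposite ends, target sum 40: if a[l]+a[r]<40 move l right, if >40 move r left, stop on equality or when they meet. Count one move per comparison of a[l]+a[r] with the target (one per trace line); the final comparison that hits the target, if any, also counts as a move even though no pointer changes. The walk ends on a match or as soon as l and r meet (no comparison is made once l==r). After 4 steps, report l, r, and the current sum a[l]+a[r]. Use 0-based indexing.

l=0 r=6: 1+30=31 <40, l++
l=1 r=6: 8+30=38 <40, l++
l=2 r=6: 9+30=39 <40, l++
l=3 r=6: 12+30=42 >40, r--

l=3, r=5, sum=36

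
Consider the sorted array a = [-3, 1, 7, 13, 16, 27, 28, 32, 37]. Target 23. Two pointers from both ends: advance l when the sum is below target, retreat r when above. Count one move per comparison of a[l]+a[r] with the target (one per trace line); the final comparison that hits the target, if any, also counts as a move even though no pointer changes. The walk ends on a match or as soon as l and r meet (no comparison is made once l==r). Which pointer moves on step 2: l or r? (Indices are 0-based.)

l=0 r=8: -3+37=34 >23, r--
l=0 r=7: -3+32=29 >23, r--

r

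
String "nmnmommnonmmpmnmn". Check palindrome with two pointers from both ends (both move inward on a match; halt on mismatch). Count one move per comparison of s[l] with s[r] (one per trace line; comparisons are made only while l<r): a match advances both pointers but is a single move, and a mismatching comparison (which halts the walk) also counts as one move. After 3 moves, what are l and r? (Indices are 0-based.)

[0,16] 'n'=='n' → l++,r--
[1,15] 'm'=='m' → l++,r--
[2,14] 'n'=='n' → l++,r--

l=3, r=13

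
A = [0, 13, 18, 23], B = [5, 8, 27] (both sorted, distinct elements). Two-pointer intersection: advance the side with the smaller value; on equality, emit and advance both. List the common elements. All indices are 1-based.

intersection = []

[i=1,j=1] 0<5 → i++
[i=2,j=1] 13>5 → j++
[i=2,j=2] 13>8 → j++
[i=2,j=3] 13<27 → i++
[i=3,j=3] 18<27 → i++
[i=4,j=3] 23<27 → i++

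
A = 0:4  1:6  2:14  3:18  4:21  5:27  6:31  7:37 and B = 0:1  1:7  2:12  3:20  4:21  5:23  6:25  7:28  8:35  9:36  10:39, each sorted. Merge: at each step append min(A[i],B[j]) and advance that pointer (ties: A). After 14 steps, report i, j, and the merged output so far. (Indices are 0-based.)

i=0 j=0: A[i]=4>B[j]=1 take 1, j++
i=0 j=1: A[i]=4<=B[j]=7 take 4, i++
i=1 j=1: A[i]=6<=B[j]=7 take 6, i++
i=2 j=1: A[i]=14>B[j]=7 take 7, j++
i=2 j=2: A[i]=14>B[j]=12 take 12, j++
i=2 j=3: A[i]=14<=B[j]=20 take 14, i++
i=3 j=3: A[i]=18<=B[j]=20 take 18, i++
i=4 j=3: A[i]=21>B[j]=20 take 20, j++
i=4 j=4: A[i]=21<=B[j]=21 take 21, i++
i=5 j=4: A[i]=27>B[j]=21 take 21, j++
i=5 j=5: A[i]=27>B[j]=23 take 23, j++
i=5 j=6: A[i]=27>B[j]=25 take 25, j++
i=5 j=7: A[i]=27<=B[j]=28 take 27, i++
i=6 j=7: A[i]=31>B[j]=28 take 28, j++

i=6, j=8, merged so far=[1, 4, 6, 7, 12, 14, 18, 20, 21, 21, 23, 25, 27, 28]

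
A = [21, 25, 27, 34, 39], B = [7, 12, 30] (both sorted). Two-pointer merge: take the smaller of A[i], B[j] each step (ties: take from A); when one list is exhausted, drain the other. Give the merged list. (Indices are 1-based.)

[i=1,j=1] A[i]=21>B[j]=7 take 7 → j++
[i=1,j=2] A[i]=21>B[j]=12 take 12 → j++
[i=1,j=3] A[i]=21<=B[j]=30 take 21 → i++
[i=2,j=3] A[i]=25<=B[j]=30 take 25 → i++
[i=3,j=3] A[i]=27<=B[j]=30 take 27 → i++
[i=4,j=3] A[i]=34>B[j]=30 take 30 → j++
[i=4,j=4] B done, take A[i]=34 → i++
[i=5,j=4] B done, take A[i]=39 → i++

[7, 12, 21, 25, 27, 30, 34, 39]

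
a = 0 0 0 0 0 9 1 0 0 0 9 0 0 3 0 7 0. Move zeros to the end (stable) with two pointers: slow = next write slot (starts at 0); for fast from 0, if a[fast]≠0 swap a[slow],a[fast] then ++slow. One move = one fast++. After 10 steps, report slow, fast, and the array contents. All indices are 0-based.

slow=0 fast=0: a[fast]=0, fast++
slow=0 fast=1: a[fast]=0, fast++
slow=0 fast=2: a[fast]=0, fast++
slow=0 fast=3: a[fast]=0, fast++
slow=0 fast=4: a[fast]=0, fast++
slow=0 fast=5: a[fast]=9≠0 swap→a[0]=9, slow++,fast++
slow=1 fast=6: a[fast]=1≠0 swap→a[1]=1, slow++,fast++
slow=2 fast=7: a[fast]=0, fast++
slow=2 fast=8: a[fast]=0, fast++
slow=2 fast=9: a[fast]=0, fast++

slow=2, fast=10, a=[9, 1, 0, 0, 0, 0, 0, 0, 0, 0, 9, 0, 0, 3, 0, 7, 0]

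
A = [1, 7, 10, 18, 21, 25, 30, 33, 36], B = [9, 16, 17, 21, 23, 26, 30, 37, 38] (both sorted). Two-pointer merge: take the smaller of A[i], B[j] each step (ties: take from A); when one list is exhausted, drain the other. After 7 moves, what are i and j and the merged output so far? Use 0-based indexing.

i=0 j=0: A[i]=1<=B[j]=9 take 1, i++
i=1 j=0: A[i]=7<=B[j]=9 take 7, i++
i=2 j=0: A[i]=10>B[j]=9 take 9, j++
i=2 j=1: A[i]=10<=B[j]=16 take 10, i++
i=3 j=1: A[i]=18>B[j]=16 take 16, j++
i=3 j=2: A[i]=18>B[j]=17 take 17, j++
i=3 j=3: A[i]=18<=B[j]=21 take 18, i++

i=4, j=3, merged so far=[1, 7, 9, 10, 16, 17, 18]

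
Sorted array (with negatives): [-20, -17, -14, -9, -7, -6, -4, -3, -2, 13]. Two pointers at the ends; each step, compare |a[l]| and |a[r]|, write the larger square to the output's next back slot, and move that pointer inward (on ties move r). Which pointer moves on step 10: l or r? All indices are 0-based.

r

[0,9] |-20|>|13| out[9]=400 → l++
[1,9] |-17|>|13| out[8]=289 → l++
[2,9] |-14|>|13| out[7]=196 → l++
[3,9] |-9|<=|13| out[6]=169 → r--
[3,8] |-9|>|-2| out[5]=81 → l++
[4,8] |-7|>|-2| out[4]=49 → l++
[5,8] |-6|>|-2| out[3]=36 → l++
[6,8] |-4|>|-2| out[2]=16 → l++
[7,8] |-3|>|-2| out[1]=9 → l++
[8,8] |-2|<=|-2| out[0]=4 → r--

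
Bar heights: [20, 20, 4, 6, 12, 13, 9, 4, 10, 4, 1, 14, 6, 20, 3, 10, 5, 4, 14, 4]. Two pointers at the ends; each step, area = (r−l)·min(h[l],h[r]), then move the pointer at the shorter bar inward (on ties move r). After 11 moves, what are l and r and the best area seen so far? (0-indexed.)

l=0, r=8, best area=260

[0,19] min(20,4)*19=76 best=76 * → r--
[0,18] min(20,14)*18=252 best=252 * → r--
[0,17] min(20,4)*17=68 best=252 → r--
[0,16] min(20,5)*16=80 best=252 → r--
[0,15] min(20,10)*15=150 best=252 → r--
[0,14] min(20,3)*14=42 best=252 → r--
[0,13] min(20,20)*13=260 best=260 * → r--
[0,12] min(20,6)*12=72 best=260 → r--
[0,11] min(20,14)*11=154 best=260 → r--
[0,10] min(20,1)*10=10 best=260 → r--
[0,9] min(20,4)*9=36 best=260 → r--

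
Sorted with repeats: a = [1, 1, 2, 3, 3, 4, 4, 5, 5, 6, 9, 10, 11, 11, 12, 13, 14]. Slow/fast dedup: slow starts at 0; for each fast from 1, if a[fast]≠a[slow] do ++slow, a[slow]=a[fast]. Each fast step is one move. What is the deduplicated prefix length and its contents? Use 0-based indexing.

length 12; prefix = [1, 2, 3, 4, 5, 6, 9, 10, 11, 12, 13, 14]

(s=0,f=1) a[fast]=1=a[slow] dup → fast++
(s=0,f=2) a[fast]=2≠a[slow]=1 write a[1]=2 → slow++,fast++
(s=1,f=3) a[fast]=3≠a[slow]=2 write a[2]=3 → slow++,fast++
(s=2,f=4) a[fast]=3=a[slow] dup → fast++
(s=2,f=5) a[fast]=4≠a[slow]=3 write a[3]=4 → slow++,fast++
(s=3,f=6) a[fast]=4=a[slow] dup → fast++
(s=3,f=7) a[fast]=5≠a[slow]=4 write a[4]=5 → slow++,fast++
(s=4,f=8) a[fast]=5=a[slow] dup → fast++
(s=4,f=9) a[fast]=6≠a[slow]=5 write a[5]=6 → slow++,fast++
(s=5,f=10) a[fast]=9≠a[slow]=6 write a[6]=9 → slow++,fast++
(s=6,f=11) a[fast]=10≠a[slow]=9 write a[7]=10 → slow++,fast++
(s=7,f=12) a[fast]=11≠a[slow]=10 write a[8]=11 → slow++,fast++
(s=8,f=13) a[fast]=11=a[slow] dup → fast++
(s=8,f=14) a[fast]=12≠a[slow]=11 write a[9]=12 → slow++,fast++
(s=9,f=15) a[fast]=13≠a[slow]=12 write a[10]=13 → slow++,fast++
(s=10,f=16) a[fast]=14≠a[slow]=13 write a[11]=14 → slow++,fast++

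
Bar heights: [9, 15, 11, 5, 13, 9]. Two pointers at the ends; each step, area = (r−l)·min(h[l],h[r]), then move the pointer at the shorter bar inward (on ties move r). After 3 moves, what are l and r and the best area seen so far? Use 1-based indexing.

l=1 r=6: min(9,9)*5=45 best=45 *, r--
l=1 r=5: min(9,13)*4=36 best=45, l++
l=2 r=5: min(15,13)*3=39 best=45, r--

l=2, r=4, best area=45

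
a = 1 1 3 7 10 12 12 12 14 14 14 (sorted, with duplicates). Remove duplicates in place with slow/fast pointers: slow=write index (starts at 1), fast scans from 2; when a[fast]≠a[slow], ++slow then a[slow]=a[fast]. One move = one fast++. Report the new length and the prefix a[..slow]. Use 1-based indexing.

slow=1 fast=2: a[fast]=1=a[slow] dup, fast++
slow=1 fast=3: a[fast]=3≠a[slow]=1 write a[2]=3, slow++,fast++
slow=2 fast=4: a[fast]=7≠a[slow]=3 write a[3]=7, slow++,fast++
slow=3 fast=5: a[fast]=10≠a[slow]=7 write a[4]=10, slow++,fast++
slow=4 fast=6: a[fast]=12≠a[slow]=10 write a[5]=12, slow++,fast++
slow=5 fast=7: a[fast]=12=a[slow] dup, fast++
slow=5 fast=8: a[fast]=12=a[slow] dup, fast++
slow=5 fast=9: a[fast]=14≠a[slow]=12 write a[6]=14, slow++,fast++
slow=6 fast=10: a[fast]=14=a[slow] dup, fast++
slow=6 fast=11: a[fast]=14=a[slow] dup, fast++

length 6; prefix = [1, 3, 7, 10, 12, 14]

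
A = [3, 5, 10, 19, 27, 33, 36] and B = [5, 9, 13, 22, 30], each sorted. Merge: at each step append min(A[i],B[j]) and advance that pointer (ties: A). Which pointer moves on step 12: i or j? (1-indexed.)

i=1 j=1: A[i]=3<=B[j]=5 take 3, i++
i=2 j=1: A[i]=5<=B[j]=5 take 5, i++
i=3 j=1: A[i]=10>B[j]=5 take 5, j++
i=3 j=2: A[i]=10>B[j]=9 take 9, j++
i=3 j=3: A[i]=10<=B[j]=13 take 10, i++
i=4 j=3: A[i]=19>B[j]=13 take 13, j++
i=4 j=4: A[i]=19<=B[j]=22 take 19, i++
i=5 j=4: A[i]=27>B[j]=22 take 22, j++
i=5 j=5: A[i]=27<=B[j]=30 take 27, i++
i=6 j=5: A[i]=33>B[j]=30 take 30, j++
i=6 j=6: B done, take A[i]=33, i++
i=7 j=6: B done, take A[i]=36, i++

i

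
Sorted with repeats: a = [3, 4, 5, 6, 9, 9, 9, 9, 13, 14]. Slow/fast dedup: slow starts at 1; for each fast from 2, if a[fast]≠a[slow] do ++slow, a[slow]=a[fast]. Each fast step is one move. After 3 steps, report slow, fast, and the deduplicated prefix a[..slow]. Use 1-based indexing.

slow=4, fast=5, prefix=[3, 4, 5, 6]

slow=1 fast=2: a[fast]=4≠a[slow]=3 write a[2]=4, slow++,fast++
slow=2 fast=3: a[fast]=5≠a[slow]=4 write a[3]=5, slow++,fast++
slow=3 fast=4: a[fast]=6≠a[slow]=5 write a[4]=6, slow++,fast++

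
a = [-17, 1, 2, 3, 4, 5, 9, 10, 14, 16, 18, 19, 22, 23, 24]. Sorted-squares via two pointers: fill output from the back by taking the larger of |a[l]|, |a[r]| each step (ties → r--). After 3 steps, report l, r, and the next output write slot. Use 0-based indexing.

l=0, r=11, next write slot=11

l=0 r=14: |-17|<=|24| out[14]=576, r--
l=0 r=13: |-17|<=|23| out[13]=529, r--
l=0 r=12: |-17|<=|22| out[12]=484, r--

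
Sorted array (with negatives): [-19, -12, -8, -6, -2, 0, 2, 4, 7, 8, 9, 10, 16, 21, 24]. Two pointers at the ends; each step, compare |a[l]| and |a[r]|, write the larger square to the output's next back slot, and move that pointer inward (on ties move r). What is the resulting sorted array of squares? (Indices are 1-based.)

[1,15] |-19|<=|24| out[15]=576 → r--
[1,14] |-19|<=|21| out[14]=441 → r--
[1,13] |-19|>|16| out[13]=361 → l++
[2,13] |-12|<=|16| out[12]=256 → r--
[2,12] |-12|>|10| out[11]=144 → l++
[3,12] |-8|<=|10| out[10]=100 → r--
[3,11] |-8|<=|9| out[9]=81 → r--
[3,10] |-8|<=|8| out[8]=64 → r--
[3,9] |-8|>|7| out[7]=64 → l++
[4,9] |-6|<=|7| out[6]=49 → r--
[4,8] |-6|>|4| out[5]=36 → l++
[5,8] |-2|<=|4| out[4]=16 → r--
[5,7] |-2|<=|2| out[3]=4 → r--
[5,6] |-2|>|0| out[2]=4 → l++
[6,6] |0|<=|0| out[1]=0 → r--

[0, 4, 4, 16, 36, 49, 64, 64, 81, 100, 144, 256, 361, 441, 576]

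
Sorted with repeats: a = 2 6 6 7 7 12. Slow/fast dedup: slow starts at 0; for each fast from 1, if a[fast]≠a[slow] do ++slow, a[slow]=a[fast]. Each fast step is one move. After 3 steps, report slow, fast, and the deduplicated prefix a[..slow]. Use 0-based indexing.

(s=0,f=1) a[fast]=6≠a[slow]=2 write a[1]=6 → slow++,fast++
(s=1,f=2) a[fast]=6=a[slow] dup → fast++
(s=1,f=3) a[fast]=7≠a[slow]=6 write a[2]=7 → slow++,fast++

slow=2, fast=4, prefix=[2, 6, 7]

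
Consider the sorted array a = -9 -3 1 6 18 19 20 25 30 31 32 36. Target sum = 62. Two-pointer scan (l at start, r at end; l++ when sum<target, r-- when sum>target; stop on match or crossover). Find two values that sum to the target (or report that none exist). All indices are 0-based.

(30, 32)

[0,11] -9+36=27 <62 → l++
[1,11] -3+36=33 <62 → l++
[2,11] 1+36=37 <62 → l++
[3,11] 6+36=42 <62 → l++
[4,11] 18+36=54 <62 → l++
[5,11] 19+36=55 <62 → l++
[6,11] 20+36=56 <62 → l++
[7,11] 25+36=61 <62 → l++
[8,11] 30+36=66 >62 → r--
[8,10] 30+32=62 → found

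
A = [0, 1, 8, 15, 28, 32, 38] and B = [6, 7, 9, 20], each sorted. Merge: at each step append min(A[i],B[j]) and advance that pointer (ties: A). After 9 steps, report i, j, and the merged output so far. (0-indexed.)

i=0 j=0: A[i]=0<=B[j]=6 take 0, i++
i=1 j=0: A[i]=1<=B[j]=6 take 1, i++
i=2 j=0: A[i]=8>B[j]=6 take 6, j++
i=2 j=1: A[i]=8>B[j]=7 take 7, j++
i=2 j=2: A[i]=8<=B[j]=9 take 8, i++
i=3 j=2: A[i]=15>B[j]=9 take 9, j++
i=3 j=3: A[i]=15<=B[j]=20 take 15, i++
i=4 j=3: A[i]=28>B[j]=20 take 20, j++
i=4 j=4: B done, take A[i]=28, i++

i=5, j=4, merged so far=[0, 1, 6, 7, 8, 9, 15, 20, 28]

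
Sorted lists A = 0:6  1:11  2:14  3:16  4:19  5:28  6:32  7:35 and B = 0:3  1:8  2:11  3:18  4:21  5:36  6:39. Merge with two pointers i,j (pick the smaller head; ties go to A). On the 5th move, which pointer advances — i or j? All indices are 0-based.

[i=0,j=0] A[i]=6>B[j]=3 take 3 → j++
[i=0,j=1] A[i]=6<=B[j]=8 take 6 → i++
[i=1,j=1] A[i]=11>B[j]=8 take 8 → j++
[i=1,j=2] A[i]=11<=B[j]=11 take 11 → i++
[i=2,j=2] A[i]=14>B[j]=11 take 11 → j++

j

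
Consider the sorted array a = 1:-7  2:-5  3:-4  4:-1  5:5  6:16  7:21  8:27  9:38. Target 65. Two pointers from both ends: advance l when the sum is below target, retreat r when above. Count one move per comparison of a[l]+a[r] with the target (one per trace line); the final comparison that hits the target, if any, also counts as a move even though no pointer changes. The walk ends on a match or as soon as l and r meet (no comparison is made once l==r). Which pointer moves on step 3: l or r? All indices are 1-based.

l

[1,9] -7+38=31 <65 → l++
[2,9] -5+38=33 <65 → l++
[3,9] -4+38=34 <65 → l++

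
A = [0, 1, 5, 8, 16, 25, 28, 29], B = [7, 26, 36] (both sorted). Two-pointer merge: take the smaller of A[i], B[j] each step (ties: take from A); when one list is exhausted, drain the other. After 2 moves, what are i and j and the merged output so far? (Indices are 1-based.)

[i=1,j=1] A[i]=0<=B[j]=7 take 0 → i++
[i=2,j=1] A[i]=1<=B[j]=7 take 1 → i++

i=3, j=1, merged so far=[0, 1]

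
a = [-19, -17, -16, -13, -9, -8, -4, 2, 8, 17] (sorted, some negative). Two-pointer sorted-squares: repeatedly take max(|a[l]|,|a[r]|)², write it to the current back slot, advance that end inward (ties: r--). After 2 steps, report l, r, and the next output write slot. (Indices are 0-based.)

l=1, r=8, next write slot=7

l=0 r=9: |-19|>|17| out[9]=361, l++
l=1 r=9: |-17|<=|17| out[8]=289, r--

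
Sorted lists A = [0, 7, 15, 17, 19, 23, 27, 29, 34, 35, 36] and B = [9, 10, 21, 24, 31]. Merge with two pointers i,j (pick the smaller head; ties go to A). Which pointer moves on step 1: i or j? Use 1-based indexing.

i

[i=1,j=1] A[i]=0<=B[j]=9 take 0 → i++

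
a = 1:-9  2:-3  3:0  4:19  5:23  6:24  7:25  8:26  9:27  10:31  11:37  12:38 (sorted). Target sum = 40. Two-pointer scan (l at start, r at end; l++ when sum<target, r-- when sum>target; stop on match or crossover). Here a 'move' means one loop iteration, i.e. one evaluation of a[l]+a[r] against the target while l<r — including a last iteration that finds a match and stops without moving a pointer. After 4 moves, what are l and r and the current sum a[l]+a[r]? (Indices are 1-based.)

l=1 r=12: -9+38=29 <40, l++
l=2 r=12: -3+38=35 <40, l++
l=3 r=12: 0+38=38 <40, l++
l=4 r=12: 19+38=57 >40, r--

l=4, r=11, sum=56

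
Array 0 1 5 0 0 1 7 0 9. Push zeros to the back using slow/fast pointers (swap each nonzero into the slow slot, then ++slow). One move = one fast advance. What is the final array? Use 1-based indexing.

(s=1,f=1) a[fast]=0 → fast++
(s=1,f=2) a[fast]=1≠0 swap→a[1]=1 → slow++,fast++
(s=2,f=3) a[fast]=5≠0 swap→a[2]=5 → slow++,fast++
(s=3,f=4) a[fast]=0 → fast++
(s=3,f=5) a[fast]=0 → fast++
(s=3,f=6) a[fast]=1≠0 swap→a[3]=1 → slow++,fast++
(s=4,f=7) a[fast]=7≠0 swap→a[4]=7 → slow++,fast++
(s=5,f=8) a[fast]=0 → fast++
(s=5,f=9) a[fast]=9≠0 swap→a[5]=9 → slow++,fast++

[1, 5, 1, 7, 9, 0, 0, 0, 0]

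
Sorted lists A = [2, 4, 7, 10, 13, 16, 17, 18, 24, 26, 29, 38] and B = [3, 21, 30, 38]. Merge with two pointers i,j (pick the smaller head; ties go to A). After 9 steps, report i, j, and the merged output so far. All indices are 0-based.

i=8, j=1, merged so far=[2, 3, 4, 7, 10, 13, 16, 17, 18]

[i=0,j=0] A[i]=2<=B[j]=3 take 2 → i++
[i=1,j=0] A[i]=4>B[j]=3 take 3 → j++
[i=1,j=1] A[i]=4<=B[j]=21 take 4 → i++
[i=2,j=1] A[i]=7<=B[j]=21 take 7 → i++
[i=3,j=1] A[i]=10<=B[j]=21 take 10 → i++
[i=4,j=1] A[i]=13<=B[j]=21 take 13 → i++
[i=5,j=1] A[i]=16<=B[j]=21 take 16 → i++
[i=6,j=1] A[i]=17<=B[j]=21 take 17 → i++
[i=7,j=1] A[i]=18<=B[j]=21 take 18 → i++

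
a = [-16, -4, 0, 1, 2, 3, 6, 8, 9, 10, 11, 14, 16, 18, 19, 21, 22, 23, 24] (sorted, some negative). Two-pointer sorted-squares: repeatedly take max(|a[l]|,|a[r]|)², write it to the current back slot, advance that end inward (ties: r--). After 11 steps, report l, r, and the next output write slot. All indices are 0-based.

l=1, r=8, next write slot=7

l=0 r=18: |-16|<=|24| out[18]=576, r--
l=0 r=17: |-16|<=|23| out[17]=529, r--
l=0 r=16: |-16|<=|22| out[16]=484, r--
l=0 r=15: |-16|<=|21| out[15]=441, r--
l=0 r=14: |-16|<=|19| out[14]=361, r--
l=0 r=13: |-16|<=|18| out[13]=324, r--
l=0 r=12: |-16|<=|16| out[12]=256, r--
l=0 r=11: |-16|>|14| out[11]=256, l++
l=1 r=11: |-4|<=|14| out[10]=196, r--
l=1 r=10: |-4|<=|11| out[9]=121, r--
l=1 r=9: |-4|<=|10| out[8]=100, r--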